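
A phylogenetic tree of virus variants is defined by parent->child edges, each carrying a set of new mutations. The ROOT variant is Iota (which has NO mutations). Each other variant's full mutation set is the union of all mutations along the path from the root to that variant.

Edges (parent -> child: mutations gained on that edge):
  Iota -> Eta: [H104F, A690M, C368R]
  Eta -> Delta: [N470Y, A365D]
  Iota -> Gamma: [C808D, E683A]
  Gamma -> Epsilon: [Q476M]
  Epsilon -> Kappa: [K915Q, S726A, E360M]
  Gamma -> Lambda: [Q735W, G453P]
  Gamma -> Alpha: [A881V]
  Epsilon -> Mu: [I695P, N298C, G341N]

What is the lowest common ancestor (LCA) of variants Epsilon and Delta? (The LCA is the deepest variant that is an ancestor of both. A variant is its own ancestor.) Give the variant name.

Answer: Iota

Derivation:
Path from root to Epsilon: Iota -> Gamma -> Epsilon
  ancestors of Epsilon: {Iota, Gamma, Epsilon}
Path from root to Delta: Iota -> Eta -> Delta
  ancestors of Delta: {Iota, Eta, Delta}
Common ancestors: {Iota}
Walk up from Delta: Delta (not in ancestors of Epsilon), Eta (not in ancestors of Epsilon), Iota (in ancestors of Epsilon)
Deepest common ancestor (LCA) = Iota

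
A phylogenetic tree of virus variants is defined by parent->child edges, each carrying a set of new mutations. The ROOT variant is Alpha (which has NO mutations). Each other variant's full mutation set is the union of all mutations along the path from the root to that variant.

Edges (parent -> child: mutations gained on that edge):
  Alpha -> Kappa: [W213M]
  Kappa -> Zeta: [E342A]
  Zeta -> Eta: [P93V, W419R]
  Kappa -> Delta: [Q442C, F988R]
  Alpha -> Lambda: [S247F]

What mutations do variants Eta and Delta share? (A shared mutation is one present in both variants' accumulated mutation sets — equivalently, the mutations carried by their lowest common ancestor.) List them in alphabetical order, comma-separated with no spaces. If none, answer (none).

Accumulating mutations along path to Eta:
  At Alpha: gained [] -> total []
  At Kappa: gained ['W213M'] -> total ['W213M']
  At Zeta: gained ['E342A'] -> total ['E342A', 'W213M']
  At Eta: gained ['P93V', 'W419R'] -> total ['E342A', 'P93V', 'W213M', 'W419R']
Mutations(Eta) = ['E342A', 'P93V', 'W213M', 'W419R']
Accumulating mutations along path to Delta:
  At Alpha: gained [] -> total []
  At Kappa: gained ['W213M'] -> total ['W213M']
  At Delta: gained ['Q442C', 'F988R'] -> total ['F988R', 'Q442C', 'W213M']
Mutations(Delta) = ['F988R', 'Q442C', 'W213M']
Intersection: ['E342A', 'P93V', 'W213M', 'W419R'] ∩ ['F988R', 'Q442C', 'W213M'] = ['W213M']

Answer: W213M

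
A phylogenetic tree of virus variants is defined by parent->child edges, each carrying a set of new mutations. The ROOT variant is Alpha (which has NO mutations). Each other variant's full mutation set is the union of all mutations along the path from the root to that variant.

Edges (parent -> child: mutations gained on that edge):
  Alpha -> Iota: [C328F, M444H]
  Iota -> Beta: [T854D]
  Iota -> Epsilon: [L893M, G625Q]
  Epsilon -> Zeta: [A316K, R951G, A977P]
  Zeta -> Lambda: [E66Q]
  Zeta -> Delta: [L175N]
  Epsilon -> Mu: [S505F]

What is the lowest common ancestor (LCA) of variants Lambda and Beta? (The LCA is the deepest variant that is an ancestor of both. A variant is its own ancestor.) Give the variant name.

Path from root to Lambda: Alpha -> Iota -> Epsilon -> Zeta -> Lambda
  ancestors of Lambda: {Alpha, Iota, Epsilon, Zeta, Lambda}
Path from root to Beta: Alpha -> Iota -> Beta
  ancestors of Beta: {Alpha, Iota, Beta}
Common ancestors: {Alpha, Iota}
Walk up from Beta: Beta (not in ancestors of Lambda), Iota (in ancestors of Lambda), Alpha (in ancestors of Lambda)
Deepest common ancestor (LCA) = Iota

Answer: Iota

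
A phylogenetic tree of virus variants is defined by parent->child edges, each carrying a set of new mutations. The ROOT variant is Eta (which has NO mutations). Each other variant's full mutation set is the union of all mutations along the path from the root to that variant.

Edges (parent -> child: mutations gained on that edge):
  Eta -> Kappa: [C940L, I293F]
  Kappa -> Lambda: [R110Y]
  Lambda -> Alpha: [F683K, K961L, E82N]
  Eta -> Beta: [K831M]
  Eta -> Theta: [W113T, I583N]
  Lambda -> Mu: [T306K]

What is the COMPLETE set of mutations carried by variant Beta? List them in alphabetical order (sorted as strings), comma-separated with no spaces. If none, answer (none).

At Eta: gained [] -> total []
At Beta: gained ['K831M'] -> total ['K831M']

Answer: K831M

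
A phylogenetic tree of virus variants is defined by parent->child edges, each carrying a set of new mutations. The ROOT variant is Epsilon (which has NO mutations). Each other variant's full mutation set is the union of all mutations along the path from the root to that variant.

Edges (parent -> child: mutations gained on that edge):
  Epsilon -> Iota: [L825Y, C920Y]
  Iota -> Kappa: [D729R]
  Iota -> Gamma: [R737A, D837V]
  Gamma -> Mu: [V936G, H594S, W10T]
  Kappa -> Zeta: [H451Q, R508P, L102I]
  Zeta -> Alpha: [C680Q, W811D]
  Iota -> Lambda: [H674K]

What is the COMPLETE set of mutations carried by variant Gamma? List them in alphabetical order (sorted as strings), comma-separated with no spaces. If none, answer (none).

At Epsilon: gained [] -> total []
At Iota: gained ['L825Y', 'C920Y'] -> total ['C920Y', 'L825Y']
At Gamma: gained ['R737A', 'D837V'] -> total ['C920Y', 'D837V', 'L825Y', 'R737A']

Answer: C920Y,D837V,L825Y,R737A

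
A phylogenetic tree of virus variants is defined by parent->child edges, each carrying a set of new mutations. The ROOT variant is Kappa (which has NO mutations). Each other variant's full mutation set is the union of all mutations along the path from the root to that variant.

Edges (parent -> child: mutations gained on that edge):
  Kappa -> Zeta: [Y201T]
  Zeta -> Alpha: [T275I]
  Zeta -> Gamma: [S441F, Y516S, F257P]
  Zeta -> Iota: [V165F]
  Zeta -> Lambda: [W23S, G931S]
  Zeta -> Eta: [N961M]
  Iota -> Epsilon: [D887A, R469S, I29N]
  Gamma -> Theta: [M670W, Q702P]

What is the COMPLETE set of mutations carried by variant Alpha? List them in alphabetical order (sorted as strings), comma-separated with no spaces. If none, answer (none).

At Kappa: gained [] -> total []
At Zeta: gained ['Y201T'] -> total ['Y201T']
At Alpha: gained ['T275I'] -> total ['T275I', 'Y201T']

Answer: T275I,Y201T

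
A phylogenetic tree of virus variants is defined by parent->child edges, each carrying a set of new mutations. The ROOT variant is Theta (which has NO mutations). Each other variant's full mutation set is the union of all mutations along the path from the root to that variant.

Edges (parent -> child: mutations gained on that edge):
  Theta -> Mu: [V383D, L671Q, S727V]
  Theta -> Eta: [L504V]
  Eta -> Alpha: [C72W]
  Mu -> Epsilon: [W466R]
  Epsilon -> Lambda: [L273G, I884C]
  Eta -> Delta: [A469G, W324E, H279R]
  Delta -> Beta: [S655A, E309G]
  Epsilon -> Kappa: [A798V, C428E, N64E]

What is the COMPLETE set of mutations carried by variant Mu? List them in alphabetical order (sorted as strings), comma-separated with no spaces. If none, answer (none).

Answer: L671Q,S727V,V383D

Derivation:
At Theta: gained [] -> total []
At Mu: gained ['V383D', 'L671Q', 'S727V'] -> total ['L671Q', 'S727V', 'V383D']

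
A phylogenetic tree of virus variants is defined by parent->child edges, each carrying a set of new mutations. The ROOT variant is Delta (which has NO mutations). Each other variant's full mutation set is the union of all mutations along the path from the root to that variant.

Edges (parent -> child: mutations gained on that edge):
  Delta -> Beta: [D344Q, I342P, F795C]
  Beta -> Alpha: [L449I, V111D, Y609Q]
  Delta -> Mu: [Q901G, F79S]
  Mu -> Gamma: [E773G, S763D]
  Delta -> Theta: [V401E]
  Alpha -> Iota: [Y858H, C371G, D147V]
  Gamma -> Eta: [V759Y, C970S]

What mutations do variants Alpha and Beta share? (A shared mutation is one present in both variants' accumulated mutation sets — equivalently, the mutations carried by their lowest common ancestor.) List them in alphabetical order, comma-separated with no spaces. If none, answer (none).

Answer: D344Q,F795C,I342P

Derivation:
Accumulating mutations along path to Alpha:
  At Delta: gained [] -> total []
  At Beta: gained ['D344Q', 'I342P', 'F795C'] -> total ['D344Q', 'F795C', 'I342P']
  At Alpha: gained ['L449I', 'V111D', 'Y609Q'] -> total ['D344Q', 'F795C', 'I342P', 'L449I', 'V111D', 'Y609Q']
Mutations(Alpha) = ['D344Q', 'F795C', 'I342P', 'L449I', 'V111D', 'Y609Q']
Accumulating mutations along path to Beta:
  At Delta: gained [] -> total []
  At Beta: gained ['D344Q', 'I342P', 'F795C'] -> total ['D344Q', 'F795C', 'I342P']
Mutations(Beta) = ['D344Q', 'F795C', 'I342P']
Intersection: ['D344Q', 'F795C', 'I342P', 'L449I', 'V111D', 'Y609Q'] ∩ ['D344Q', 'F795C', 'I342P'] = ['D344Q', 'F795C', 'I342P']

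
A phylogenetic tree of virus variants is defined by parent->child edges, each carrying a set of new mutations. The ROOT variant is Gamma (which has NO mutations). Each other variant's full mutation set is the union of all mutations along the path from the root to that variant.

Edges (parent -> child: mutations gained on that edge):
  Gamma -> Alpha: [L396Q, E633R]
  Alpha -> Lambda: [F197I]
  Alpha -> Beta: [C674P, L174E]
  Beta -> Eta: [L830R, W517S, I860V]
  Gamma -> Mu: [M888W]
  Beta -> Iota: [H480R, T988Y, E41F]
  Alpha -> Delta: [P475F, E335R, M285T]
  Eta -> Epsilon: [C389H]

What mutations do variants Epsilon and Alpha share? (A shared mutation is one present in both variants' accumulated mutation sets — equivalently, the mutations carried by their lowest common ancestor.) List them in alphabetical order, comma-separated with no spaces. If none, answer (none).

Accumulating mutations along path to Epsilon:
  At Gamma: gained [] -> total []
  At Alpha: gained ['L396Q', 'E633R'] -> total ['E633R', 'L396Q']
  At Beta: gained ['C674P', 'L174E'] -> total ['C674P', 'E633R', 'L174E', 'L396Q']
  At Eta: gained ['L830R', 'W517S', 'I860V'] -> total ['C674P', 'E633R', 'I860V', 'L174E', 'L396Q', 'L830R', 'W517S']
  At Epsilon: gained ['C389H'] -> total ['C389H', 'C674P', 'E633R', 'I860V', 'L174E', 'L396Q', 'L830R', 'W517S']
Mutations(Epsilon) = ['C389H', 'C674P', 'E633R', 'I860V', 'L174E', 'L396Q', 'L830R', 'W517S']
Accumulating mutations along path to Alpha:
  At Gamma: gained [] -> total []
  At Alpha: gained ['L396Q', 'E633R'] -> total ['E633R', 'L396Q']
Mutations(Alpha) = ['E633R', 'L396Q']
Intersection: ['C389H', 'C674P', 'E633R', 'I860V', 'L174E', 'L396Q', 'L830R', 'W517S'] ∩ ['E633R', 'L396Q'] = ['E633R', 'L396Q']

Answer: E633R,L396Q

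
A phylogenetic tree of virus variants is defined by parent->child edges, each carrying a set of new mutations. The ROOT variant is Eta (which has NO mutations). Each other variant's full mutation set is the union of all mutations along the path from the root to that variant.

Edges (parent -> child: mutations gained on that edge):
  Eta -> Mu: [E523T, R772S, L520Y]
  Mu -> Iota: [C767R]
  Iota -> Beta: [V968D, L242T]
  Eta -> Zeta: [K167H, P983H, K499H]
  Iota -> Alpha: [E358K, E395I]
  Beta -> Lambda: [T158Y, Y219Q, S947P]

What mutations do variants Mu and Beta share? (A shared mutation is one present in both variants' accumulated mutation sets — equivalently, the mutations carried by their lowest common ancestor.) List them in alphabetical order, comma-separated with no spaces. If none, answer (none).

Answer: E523T,L520Y,R772S

Derivation:
Accumulating mutations along path to Mu:
  At Eta: gained [] -> total []
  At Mu: gained ['E523T', 'R772S', 'L520Y'] -> total ['E523T', 'L520Y', 'R772S']
Mutations(Mu) = ['E523T', 'L520Y', 'R772S']
Accumulating mutations along path to Beta:
  At Eta: gained [] -> total []
  At Mu: gained ['E523T', 'R772S', 'L520Y'] -> total ['E523T', 'L520Y', 'R772S']
  At Iota: gained ['C767R'] -> total ['C767R', 'E523T', 'L520Y', 'R772S']
  At Beta: gained ['V968D', 'L242T'] -> total ['C767R', 'E523T', 'L242T', 'L520Y', 'R772S', 'V968D']
Mutations(Beta) = ['C767R', 'E523T', 'L242T', 'L520Y', 'R772S', 'V968D']
Intersection: ['E523T', 'L520Y', 'R772S'] ∩ ['C767R', 'E523T', 'L242T', 'L520Y', 'R772S', 'V968D'] = ['E523T', 'L520Y', 'R772S']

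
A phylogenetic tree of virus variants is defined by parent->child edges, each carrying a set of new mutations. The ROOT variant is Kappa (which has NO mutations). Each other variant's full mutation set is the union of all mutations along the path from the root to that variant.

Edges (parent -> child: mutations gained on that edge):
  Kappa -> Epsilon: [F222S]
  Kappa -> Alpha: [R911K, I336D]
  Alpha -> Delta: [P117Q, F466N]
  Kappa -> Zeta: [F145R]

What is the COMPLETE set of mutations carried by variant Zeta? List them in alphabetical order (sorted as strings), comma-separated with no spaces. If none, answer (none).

At Kappa: gained [] -> total []
At Zeta: gained ['F145R'] -> total ['F145R']

Answer: F145R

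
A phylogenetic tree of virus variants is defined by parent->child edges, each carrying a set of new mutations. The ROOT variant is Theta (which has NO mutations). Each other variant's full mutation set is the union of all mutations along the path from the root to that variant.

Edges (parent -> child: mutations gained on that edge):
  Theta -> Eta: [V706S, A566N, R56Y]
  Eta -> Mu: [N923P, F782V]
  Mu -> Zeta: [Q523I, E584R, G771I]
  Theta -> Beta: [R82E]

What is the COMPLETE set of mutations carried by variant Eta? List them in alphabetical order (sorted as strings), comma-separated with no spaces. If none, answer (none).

At Theta: gained [] -> total []
At Eta: gained ['V706S', 'A566N', 'R56Y'] -> total ['A566N', 'R56Y', 'V706S']

Answer: A566N,R56Y,V706S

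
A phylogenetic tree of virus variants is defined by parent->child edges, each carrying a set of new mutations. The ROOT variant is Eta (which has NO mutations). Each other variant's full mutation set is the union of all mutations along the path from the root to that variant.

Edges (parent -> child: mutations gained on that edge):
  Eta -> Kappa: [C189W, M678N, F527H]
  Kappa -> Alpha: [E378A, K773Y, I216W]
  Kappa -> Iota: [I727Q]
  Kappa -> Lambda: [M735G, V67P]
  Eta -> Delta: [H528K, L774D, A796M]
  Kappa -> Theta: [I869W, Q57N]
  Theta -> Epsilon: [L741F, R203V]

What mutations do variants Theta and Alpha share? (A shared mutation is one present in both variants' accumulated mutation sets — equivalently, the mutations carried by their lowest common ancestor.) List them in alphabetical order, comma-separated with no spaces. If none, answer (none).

Accumulating mutations along path to Theta:
  At Eta: gained [] -> total []
  At Kappa: gained ['C189W', 'M678N', 'F527H'] -> total ['C189W', 'F527H', 'M678N']
  At Theta: gained ['I869W', 'Q57N'] -> total ['C189W', 'F527H', 'I869W', 'M678N', 'Q57N']
Mutations(Theta) = ['C189W', 'F527H', 'I869W', 'M678N', 'Q57N']
Accumulating mutations along path to Alpha:
  At Eta: gained [] -> total []
  At Kappa: gained ['C189W', 'M678N', 'F527H'] -> total ['C189W', 'F527H', 'M678N']
  At Alpha: gained ['E378A', 'K773Y', 'I216W'] -> total ['C189W', 'E378A', 'F527H', 'I216W', 'K773Y', 'M678N']
Mutations(Alpha) = ['C189W', 'E378A', 'F527H', 'I216W', 'K773Y', 'M678N']
Intersection: ['C189W', 'F527H', 'I869W', 'M678N', 'Q57N'] ∩ ['C189W', 'E378A', 'F527H', 'I216W', 'K773Y', 'M678N'] = ['C189W', 'F527H', 'M678N']

Answer: C189W,F527H,M678N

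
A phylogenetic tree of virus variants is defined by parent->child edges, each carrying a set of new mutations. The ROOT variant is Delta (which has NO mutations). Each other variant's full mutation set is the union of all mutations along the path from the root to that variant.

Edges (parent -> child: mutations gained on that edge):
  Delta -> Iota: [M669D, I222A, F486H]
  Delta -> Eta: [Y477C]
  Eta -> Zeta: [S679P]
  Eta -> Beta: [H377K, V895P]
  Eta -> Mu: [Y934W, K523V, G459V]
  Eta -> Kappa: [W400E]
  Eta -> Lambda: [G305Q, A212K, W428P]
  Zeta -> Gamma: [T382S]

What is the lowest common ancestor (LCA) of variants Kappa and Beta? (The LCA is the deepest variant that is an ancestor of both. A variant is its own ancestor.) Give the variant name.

Answer: Eta

Derivation:
Path from root to Kappa: Delta -> Eta -> Kappa
  ancestors of Kappa: {Delta, Eta, Kappa}
Path from root to Beta: Delta -> Eta -> Beta
  ancestors of Beta: {Delta, Eta, Beta}
Common ancestors: {Delta, Eta}
Walk up from Beta: Beta (not in ancestors of Kappa), Eta (in ancestors of Kappa), Delta (in ancestors of Kappa)
Deepest common ancestor (LCA) = Eta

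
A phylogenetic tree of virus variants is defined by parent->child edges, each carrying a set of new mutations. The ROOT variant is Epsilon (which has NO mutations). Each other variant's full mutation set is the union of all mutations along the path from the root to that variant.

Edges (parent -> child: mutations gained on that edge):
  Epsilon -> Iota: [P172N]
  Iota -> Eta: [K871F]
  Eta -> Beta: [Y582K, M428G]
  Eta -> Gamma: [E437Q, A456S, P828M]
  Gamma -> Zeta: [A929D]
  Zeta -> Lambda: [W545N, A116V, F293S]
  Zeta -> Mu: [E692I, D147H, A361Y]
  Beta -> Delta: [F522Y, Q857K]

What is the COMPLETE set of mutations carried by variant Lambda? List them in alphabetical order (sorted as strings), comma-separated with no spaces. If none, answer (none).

At Epsilon: gained [] -> total []
At Iota: gained ['P172N'] -> total ['P172N']
At Eta: gained ['K871F'] -> total ['K871F', 'P172N']
At Gamma: gained ['E437Q', 'A456S', 'P828M'] -> total ['A456S', 'E437Q', 'K871F', 'P172N', 'P828M']
At Zeta: gained ['A929D'] -> total ['A456S', 'A929D', 'E437Q', 'K871F', 'P172N', 'P828M']
At Lambda: gained ['W545N', 'A116V', 'F293S'] -> total ['A116V', 'A456S', 'A929D', 'E437Q', 'F293S', 'K871F', 'P172N', 'P828M', 'W545N']

Answer: A116V,A456S,A929D,E437Q,F293S,K871F,P172N,P828M,W545N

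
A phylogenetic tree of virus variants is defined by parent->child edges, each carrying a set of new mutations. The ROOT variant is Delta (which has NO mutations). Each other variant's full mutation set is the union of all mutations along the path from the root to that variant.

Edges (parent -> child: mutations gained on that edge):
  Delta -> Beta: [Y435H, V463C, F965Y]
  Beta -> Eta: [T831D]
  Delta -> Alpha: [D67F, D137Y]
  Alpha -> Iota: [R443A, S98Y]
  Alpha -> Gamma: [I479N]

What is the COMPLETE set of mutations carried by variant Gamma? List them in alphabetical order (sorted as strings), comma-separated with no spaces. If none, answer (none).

At Delta: gained [] -> total []
At Alpha: gained ['D67F', 'D137Y'] -> total ['D137Y', 'D67F']
At Gamma: gained ['I479N'] -> total ['D137Y', 'D67F', 'I479N']

Answer: D137Y,D67F,I479N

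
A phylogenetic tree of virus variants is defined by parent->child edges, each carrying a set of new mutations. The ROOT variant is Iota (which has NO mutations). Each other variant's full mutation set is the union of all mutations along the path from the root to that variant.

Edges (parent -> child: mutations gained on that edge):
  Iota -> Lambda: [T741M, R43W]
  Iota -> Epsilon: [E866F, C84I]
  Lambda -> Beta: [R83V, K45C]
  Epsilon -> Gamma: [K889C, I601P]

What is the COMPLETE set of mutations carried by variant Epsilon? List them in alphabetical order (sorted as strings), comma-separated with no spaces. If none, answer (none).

At Iota: gained [] -> total []
At Epsilon: gained ['E866F', 'C84I'] -> total ['C84I', 'E866F']

Answer: C84I,E866F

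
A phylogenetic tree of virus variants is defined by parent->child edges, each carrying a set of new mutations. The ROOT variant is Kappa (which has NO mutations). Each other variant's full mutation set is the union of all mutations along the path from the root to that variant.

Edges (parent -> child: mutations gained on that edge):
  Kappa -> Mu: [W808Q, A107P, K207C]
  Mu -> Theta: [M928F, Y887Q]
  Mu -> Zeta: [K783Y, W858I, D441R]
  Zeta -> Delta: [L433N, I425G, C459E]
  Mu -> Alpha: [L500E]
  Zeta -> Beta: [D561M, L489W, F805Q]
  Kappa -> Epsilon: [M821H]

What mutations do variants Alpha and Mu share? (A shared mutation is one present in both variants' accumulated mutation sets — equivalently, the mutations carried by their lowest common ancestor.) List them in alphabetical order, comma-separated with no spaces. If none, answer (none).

Accumulating mutations along path to Alpha:
  At Kappa: gained [] -> total []
  At Mu: gained ['W808Q', 'A107P', 'K207C'] -> total ['A107P', 'K207C', 'W808Q']
  At Alpha: gained ['L500E'] -> total ['A107P', 'K207C', 'L500E', 'W808Q']
Mutations(Alpha) = ['A107P', 'K207C', 'L500E', 'W808Q']
Accumulating mutations along path to Mu:
  At Kappa: gained [] -> total []
  At Mu: gained ['W808Q', 'A107P', 'K207C'] -> total ['A107P', 'K207C', 'W808Q']
Mutations(Mu) = ['A107P', 'K207C', 'W808Q']
Intersection: ['A107P', 'K207C', 'L500E', 'W808Q'] ∩ ['A107P', 'K207C', 'W808Q'] = ['A107P', 'K207C', 'W808Q']

Answer: A107P,K207C,W808Q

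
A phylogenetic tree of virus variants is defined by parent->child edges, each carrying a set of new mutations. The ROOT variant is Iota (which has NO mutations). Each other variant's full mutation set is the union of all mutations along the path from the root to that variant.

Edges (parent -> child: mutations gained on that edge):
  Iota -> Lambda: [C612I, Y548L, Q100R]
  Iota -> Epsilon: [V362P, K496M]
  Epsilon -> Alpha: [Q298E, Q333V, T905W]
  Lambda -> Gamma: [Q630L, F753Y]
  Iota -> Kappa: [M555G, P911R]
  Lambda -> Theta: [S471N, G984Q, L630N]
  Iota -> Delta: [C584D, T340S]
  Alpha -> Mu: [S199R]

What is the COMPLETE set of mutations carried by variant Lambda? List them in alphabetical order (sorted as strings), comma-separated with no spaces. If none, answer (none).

Answer: C612I,Q100R,Y548L

Derivation:
At Iota: gained [] -> total []
At Lambda: gained ['C612I', 'Y548L', 'Q100R'] -> total ['C612I', 'Q100R', 'Y548L']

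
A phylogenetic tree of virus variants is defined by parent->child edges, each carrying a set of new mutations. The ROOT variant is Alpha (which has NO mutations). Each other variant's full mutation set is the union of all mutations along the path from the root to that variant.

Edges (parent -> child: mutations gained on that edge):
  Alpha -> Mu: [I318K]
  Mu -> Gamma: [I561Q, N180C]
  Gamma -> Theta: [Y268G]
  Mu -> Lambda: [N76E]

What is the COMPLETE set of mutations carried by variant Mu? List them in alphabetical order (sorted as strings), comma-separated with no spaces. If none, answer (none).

At Alpha: gained [] -> total []
At Mu: gained ['I318K'] -> total ['I318K']

Answer: I318K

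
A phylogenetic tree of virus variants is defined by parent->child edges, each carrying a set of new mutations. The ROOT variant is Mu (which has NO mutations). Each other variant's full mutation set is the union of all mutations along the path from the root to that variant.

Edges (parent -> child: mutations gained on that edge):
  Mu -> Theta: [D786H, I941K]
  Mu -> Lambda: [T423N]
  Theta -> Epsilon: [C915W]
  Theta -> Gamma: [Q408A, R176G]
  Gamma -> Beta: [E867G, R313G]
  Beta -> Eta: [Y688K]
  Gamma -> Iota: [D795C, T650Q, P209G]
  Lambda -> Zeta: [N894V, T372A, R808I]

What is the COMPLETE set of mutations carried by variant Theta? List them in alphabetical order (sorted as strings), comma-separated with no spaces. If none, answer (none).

Answer: D786H,I941K

Derivation:
At Mu: gained [] -> total []
At Theta: gained ['D786H', 'I941K'] -> total ['D786H', 'I941K']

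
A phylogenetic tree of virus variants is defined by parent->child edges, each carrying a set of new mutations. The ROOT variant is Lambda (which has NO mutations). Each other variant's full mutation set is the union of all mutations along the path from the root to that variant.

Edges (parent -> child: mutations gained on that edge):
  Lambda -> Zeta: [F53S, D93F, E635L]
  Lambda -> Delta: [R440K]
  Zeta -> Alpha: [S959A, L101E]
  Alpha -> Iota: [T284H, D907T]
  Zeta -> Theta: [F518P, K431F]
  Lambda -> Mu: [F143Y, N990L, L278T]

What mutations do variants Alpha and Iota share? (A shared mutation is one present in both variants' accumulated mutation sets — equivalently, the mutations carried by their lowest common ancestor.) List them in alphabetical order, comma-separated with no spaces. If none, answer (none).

Accumulating mutations along path to Alpha:
  At Lambda: gained [] -> total []
  At Zeta: gained ['F53S', 'D93F', 'E635L'] -> total ['D93F', 'E635L', 'F53S']
  At Alpha: gained ['S959A', 'L101E'] -> total ['D93F', 'E635L', 'F53S', 'L101E', 'S959A']
Mutations(Alpha) = ['D93F', 'E635L', 'F53S', 'L101E', 'S959A']
Accumulating mutations along path to Iota:
  At Lambda: gained [] -> total []
  At Zeta: gained ['F53S', 'D93F', 'E635L'] -> total ['D93F', 'E635L', 'F53S']
  At Alpha: gained ['S959A', 'L101E'] -> total ['D93F', 'E635L', 'F53S', 'L101E', 'S959A']
  At Iota: gained ['T284H', 'D907T'] -> total ['D907T', 'D93F', 'E635L', 'F53S', 'L101E', 'S959A', 'T284H']
Mutations(Iota) = ['D907T', 'D93F', 'E635L', 'F53S', 'L101E', 'S959A', 'T284H']
Intersection: ['D93F', 'E635L', 'F53S', 'L101E', 'S959A'] ∩ ['D907T', 'D93F', 'E635L', 'F53S', 'L101E', 'S959A', 'T284H'] = ['D93F', 'E635L', 'F53S', 'L101E', 'S959A']

Answer: D93F,E635L,F53S,L101E,S959A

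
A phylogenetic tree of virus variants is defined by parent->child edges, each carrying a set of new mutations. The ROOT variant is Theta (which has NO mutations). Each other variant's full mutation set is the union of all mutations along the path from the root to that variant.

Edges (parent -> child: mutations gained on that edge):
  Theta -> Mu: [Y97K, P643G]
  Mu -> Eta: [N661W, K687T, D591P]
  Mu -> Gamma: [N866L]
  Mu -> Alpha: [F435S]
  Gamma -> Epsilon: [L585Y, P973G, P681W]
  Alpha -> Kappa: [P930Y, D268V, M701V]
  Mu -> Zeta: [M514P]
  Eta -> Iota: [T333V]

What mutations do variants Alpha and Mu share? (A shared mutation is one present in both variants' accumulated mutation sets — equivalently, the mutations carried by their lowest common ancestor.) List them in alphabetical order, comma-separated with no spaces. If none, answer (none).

Accumulating mutations along path to Alpha:
  At Theta: gained [] -> total []
  At Mu: gained ['Y97K', 'P643G'] -> total ['P643G', 'Y97K']
  At Alpha: gained ['F435S'] -> total ['F435S', 'P643G', 'Y97K']
Mutations(Alpha) = ['F435S', 'P643G', 'Y97K']
Accumulating mutations along path to Mu:
  At Theta: gained [] -> total []
  At Mu: gained ['Y97K', 'P643G'] -> total ['P643G', 'Y97K']
Mutations(Mu) = ['P643G', 'Y97K']
Intersection: ['F435S', 'P643G', 'Y97K'] ∩ ['P643G', 'Y97K'] = ['P643G', 'Y97K']

Answer: P643G,Y97K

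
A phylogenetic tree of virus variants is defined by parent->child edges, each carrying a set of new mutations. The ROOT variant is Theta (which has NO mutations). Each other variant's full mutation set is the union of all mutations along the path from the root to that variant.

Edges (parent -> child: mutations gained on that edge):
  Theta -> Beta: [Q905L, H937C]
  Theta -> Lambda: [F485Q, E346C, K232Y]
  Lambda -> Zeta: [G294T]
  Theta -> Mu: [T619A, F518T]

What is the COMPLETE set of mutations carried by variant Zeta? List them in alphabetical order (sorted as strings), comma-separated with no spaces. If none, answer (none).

Answer: E346C,F485Q,G294T,K232Y

Derivation:
At Theta: gained [] -> total []
At Lambda: gained ['F485Q', 'E346C', 'K232Y'] -> total ['E346C', 'F485Q', 'K232Y']
At Zeta: gained ['G294T'] -> total ['E346C', 'F485Q', 'G294T', 'K232Y']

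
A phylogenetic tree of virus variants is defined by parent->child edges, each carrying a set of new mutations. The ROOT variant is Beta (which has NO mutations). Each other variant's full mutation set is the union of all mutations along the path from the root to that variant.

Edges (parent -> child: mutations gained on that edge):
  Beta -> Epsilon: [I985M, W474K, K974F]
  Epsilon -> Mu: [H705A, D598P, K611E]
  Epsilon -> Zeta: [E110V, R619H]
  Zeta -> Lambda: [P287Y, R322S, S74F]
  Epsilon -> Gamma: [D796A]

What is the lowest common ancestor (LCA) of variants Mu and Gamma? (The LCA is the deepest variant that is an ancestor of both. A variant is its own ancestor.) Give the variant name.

Answer: Epsilon

Derivation:
Path from root to Mu: Beta -> Epsilon -> Mu
  ancestors of Mu: {Beta, Epsilon, Mu}
Path from root to Gamma: Beta -> Epsilon -> Gamma
  ancestors of Gamma: {Beta, Epsilon, Gamma}
Common ancestors: {Beta, Epsilon}
Walk up from Gamma: Gamma (not in ancestors of Mu), Epsilon (in ancestors of Mu), Beta (in ancestors of Mu)
Deepest common ancestor (LCA) = Epsilon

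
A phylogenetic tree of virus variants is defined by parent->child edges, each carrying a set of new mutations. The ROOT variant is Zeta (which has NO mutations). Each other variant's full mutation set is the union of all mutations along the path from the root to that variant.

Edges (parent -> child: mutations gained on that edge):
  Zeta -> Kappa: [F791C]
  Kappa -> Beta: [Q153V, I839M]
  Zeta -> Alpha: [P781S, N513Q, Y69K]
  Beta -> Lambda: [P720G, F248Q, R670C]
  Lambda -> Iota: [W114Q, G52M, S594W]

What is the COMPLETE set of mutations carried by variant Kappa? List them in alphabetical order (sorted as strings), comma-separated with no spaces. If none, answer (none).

At Zeta: gained [] -> total []
At Kappa: gained ['F791C'] -> total ['F791C']

Answer: F791C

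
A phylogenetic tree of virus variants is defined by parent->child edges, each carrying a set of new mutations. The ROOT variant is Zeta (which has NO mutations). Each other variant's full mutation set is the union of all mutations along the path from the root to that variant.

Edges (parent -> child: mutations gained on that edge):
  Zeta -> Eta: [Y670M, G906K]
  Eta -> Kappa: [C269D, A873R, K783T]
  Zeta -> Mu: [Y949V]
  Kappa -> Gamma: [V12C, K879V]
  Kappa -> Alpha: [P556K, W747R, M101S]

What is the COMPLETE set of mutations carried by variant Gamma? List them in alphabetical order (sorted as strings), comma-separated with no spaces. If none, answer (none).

At Zeta: gained [] -> total []
At Eta: gained ['Y670M', 'G906K'] -> total ['G906K', 'Y670M']
At Kappa: gained ['C269D', 'A873R', 'K783T'] -> total ['A873R', 'C269D', 'G906K', 'K783T', 'Y670M']
At Gamma: gained ['V12C', 'K879V'] -> total ['A873R', 'C269D', 'G906K', 'K783T', 'K879V', 'V12C', 'Y670M']

Answer: A873R,C269D,G906K,K783T,K879V,V12C,Y670M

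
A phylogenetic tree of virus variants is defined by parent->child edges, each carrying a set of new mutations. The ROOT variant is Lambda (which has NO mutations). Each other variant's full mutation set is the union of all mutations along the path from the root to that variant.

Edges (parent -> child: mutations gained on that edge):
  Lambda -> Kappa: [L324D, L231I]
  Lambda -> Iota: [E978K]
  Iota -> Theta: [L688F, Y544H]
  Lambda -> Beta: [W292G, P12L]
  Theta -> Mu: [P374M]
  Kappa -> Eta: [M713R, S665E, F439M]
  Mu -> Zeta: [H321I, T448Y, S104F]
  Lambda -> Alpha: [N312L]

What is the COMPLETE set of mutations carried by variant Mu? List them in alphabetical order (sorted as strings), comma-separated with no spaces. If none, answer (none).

Answer: E978K,L688F,P374M,Y544H

Derivation:
At Lambda: gained [] -> total []
At Iota: gained ['E978K'] -> total ['E978K']
At Theta: gained ['L688F', 'Y544H'] -> total ['E978K', 'L688F', 'Y544H']
At Mu: gained ['P374M'] -> total ['E978K', 'L688F', 'P374M', 'Y544H']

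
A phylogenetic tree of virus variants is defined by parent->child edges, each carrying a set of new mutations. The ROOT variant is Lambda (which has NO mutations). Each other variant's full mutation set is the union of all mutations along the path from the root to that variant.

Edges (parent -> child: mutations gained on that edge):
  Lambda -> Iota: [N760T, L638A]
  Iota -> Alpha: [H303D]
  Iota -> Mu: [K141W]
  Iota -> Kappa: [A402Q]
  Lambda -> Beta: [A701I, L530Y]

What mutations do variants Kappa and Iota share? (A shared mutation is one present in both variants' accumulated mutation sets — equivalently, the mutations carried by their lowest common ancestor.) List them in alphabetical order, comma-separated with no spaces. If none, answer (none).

Accumulating mutations along path to Kappa:
  At Lambda: gained [] -> total []
  At Iota: gained ['N760T', 'L638A'] -> total ['L638A', 'N760T']
  At Kappa: gained ['A402Q'] -> total ['A402Q', 'L638A', 'N760T']
Mutations(Kappa) = ['A402Q', 'L638A', 'N760T']
Accumulating mutations along path to Iota:
  At Lambda: gained [] -> total []
  At Iota: gained ['N760T', 'L638A'] -> total ['L638A', 'N760T']
Mutations(Iota) = ['L638A', 'N760T']
Intersection: ['A402Q', 'L638A', 'N760T'] ∩ ['L638A', 'N760T'] = ['L638A', 'N760T']

Answer: L638A,N760T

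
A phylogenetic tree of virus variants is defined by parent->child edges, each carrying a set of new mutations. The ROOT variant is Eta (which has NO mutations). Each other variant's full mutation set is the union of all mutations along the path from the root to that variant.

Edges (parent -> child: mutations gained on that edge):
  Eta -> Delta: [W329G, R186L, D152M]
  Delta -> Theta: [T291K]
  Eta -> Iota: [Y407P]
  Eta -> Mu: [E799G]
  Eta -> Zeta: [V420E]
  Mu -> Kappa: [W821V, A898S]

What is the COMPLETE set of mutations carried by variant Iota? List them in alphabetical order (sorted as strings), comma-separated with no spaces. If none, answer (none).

At Eta: gained [] -> total []
At Iota: gained ['Y407P'] -> total ['Y407P']

Answer: Y407P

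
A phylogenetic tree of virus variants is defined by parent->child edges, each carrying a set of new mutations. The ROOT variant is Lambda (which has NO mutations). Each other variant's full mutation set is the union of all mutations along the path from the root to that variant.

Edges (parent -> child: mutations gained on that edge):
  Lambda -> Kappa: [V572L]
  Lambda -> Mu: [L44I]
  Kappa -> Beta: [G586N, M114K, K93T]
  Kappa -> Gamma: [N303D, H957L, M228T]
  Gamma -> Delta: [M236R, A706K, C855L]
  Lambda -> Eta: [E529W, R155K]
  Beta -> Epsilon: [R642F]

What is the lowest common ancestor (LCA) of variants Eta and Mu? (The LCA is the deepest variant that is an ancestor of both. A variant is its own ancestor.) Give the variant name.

Answer: Lambda

Derivation:
Path from root to Eta: Lambda -> Eta
  ancestors of Eta: {Lambda, Eta}
Path from root to Mu: Lambda -> Mu
  ancestors of Mu: {Lambda, Mu}
Common ancestors: {Lambda}
Walk up from Mu: Mu (not in ancestors of Eta), Lambda (in ancestors of Eta)
Deepest common ancestor (LCA) = Lambda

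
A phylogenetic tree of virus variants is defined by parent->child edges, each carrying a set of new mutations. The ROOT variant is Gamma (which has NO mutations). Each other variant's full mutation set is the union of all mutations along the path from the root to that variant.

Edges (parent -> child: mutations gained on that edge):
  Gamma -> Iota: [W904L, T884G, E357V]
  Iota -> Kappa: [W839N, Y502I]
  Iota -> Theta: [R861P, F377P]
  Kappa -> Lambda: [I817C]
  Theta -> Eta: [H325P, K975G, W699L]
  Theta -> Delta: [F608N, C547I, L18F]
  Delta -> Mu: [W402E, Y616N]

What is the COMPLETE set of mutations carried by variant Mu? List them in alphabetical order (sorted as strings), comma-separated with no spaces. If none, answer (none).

Answer: C547I,E357V,F377P,F608N,L18F,R861P,T884G,W402E,W904L,Y616N

Derivation:
At Gamma: gained [] -> total []
At Iota: gained ['W904L', 'T884G', 'E357V'] -> total ['E357V', 'T884G', 'W904L']
At Theta: gained ['R861P', 'F377P'] -> total ['E357V', 'F377P', 'R861P', 'T884G', 'W904L']
At Delta: gained ['F608N', 'C547I', 'L18F'] -> total ['C547I', 'E357V', 'F377P', 'F608N', 'L18F', 'R861P', 'T884G', 'W904L']
At Mu: gained ['W402E', 'Y616N'] -> total ['C547I', 'E357V', 'F377P', 'F608N', 'L18F', 'R861P', 'T884G', 'W402E', 'W904L', 'Y616N']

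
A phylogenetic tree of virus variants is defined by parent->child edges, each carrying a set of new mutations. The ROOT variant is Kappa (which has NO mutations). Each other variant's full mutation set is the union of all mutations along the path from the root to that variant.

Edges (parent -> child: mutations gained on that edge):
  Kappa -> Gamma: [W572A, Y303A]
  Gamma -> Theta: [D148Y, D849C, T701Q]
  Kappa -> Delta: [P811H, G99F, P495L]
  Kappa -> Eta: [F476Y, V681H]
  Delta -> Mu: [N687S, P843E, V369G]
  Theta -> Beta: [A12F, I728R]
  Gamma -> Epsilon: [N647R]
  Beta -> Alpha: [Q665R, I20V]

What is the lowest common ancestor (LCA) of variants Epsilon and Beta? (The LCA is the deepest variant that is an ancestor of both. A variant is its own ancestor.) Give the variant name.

Path from root to Epsilon: Kappa -> Gamma -> Epsilon
  ancestors of Epsilon: {Kappa, Gamma, Epsilon}
Path from root to Beta: Kappa -> Gamma -> Theta -> Beta
  ancestors of Beta: {Kappa, Gamma, Theta, Beta}
Common ancestors: {Kappa, Gamma}
Walk up from Beta: Beta (not in ancestors of Epsilon), Theta (not in ancestors of Epsilon), Gamma (in ancestors of Epsilon), Kappa (in ancestors of Epsilon)
Deepest common ancestor (LCA) = Gamma

Answer: Gamma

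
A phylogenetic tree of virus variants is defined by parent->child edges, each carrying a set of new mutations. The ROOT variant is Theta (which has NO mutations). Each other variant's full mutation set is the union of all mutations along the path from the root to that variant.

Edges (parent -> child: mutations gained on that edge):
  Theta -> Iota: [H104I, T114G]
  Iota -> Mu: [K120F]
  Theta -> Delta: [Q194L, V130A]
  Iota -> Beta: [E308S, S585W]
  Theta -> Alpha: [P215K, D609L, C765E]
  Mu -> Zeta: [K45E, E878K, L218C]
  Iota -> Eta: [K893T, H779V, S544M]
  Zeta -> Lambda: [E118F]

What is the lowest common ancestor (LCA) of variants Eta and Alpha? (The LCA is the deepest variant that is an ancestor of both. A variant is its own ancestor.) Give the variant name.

Answer: Theta

Derivation:
Path from root to Eta: Theta -> Iota -> Eta
  ancestors of Eta: {Theta, Iota, Eta}
Path from root to Alpha: Theta -> Alpha
  ancestors of Alpha: {Theta, Alpha}
Common ancestors: {Theta}
Walk up from Alpha: Alpha (not in ancestors of Eta), Theta (in ancestors of Eta)
Deepest common ancestor (LCA) = Theta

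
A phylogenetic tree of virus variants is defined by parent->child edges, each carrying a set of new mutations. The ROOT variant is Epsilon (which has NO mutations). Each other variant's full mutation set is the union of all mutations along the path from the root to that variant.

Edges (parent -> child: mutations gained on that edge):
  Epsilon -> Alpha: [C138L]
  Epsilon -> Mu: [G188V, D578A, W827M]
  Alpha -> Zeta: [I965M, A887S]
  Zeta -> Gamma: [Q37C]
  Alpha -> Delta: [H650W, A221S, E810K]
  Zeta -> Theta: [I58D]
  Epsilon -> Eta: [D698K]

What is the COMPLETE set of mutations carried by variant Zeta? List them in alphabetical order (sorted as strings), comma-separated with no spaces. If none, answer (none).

Answer: A887S,C138L,I965M

Derivation:
At Epsilon: gained [] -> total []
At Alpha: gained ['C138L'] -> total ['C138L']
At Zeta: gained ['I965M', 'A887S'] -> total ['A887S', 'C138L', 'I965M']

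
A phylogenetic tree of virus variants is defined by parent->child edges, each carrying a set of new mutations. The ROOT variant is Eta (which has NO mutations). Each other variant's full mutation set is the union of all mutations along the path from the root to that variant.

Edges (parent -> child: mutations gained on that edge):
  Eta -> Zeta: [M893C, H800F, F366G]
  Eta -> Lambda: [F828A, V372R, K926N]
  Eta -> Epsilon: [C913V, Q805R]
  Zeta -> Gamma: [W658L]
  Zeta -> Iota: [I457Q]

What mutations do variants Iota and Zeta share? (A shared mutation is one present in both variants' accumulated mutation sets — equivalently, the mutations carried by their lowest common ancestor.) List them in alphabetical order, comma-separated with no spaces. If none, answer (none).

Answer: F366G,H800F,M893C

Derivation:
Accumulating mutations along path to Iota:
  At Eta: gained [] -> total []
  At Zeta: gained ['M893C', 'H800F', 'F366G'] -> total ['F366G', 'H800F', 'M893C']
  At Iota: gained ['I457Q'] -> total ['F366G', 'H800F', 'I457Q', 'M893C']
Mutations(Iota) = ['F366G', 'H800F', 'I457Q', 'M893C']
Accumulating mutations along path to Zeta:
  At Eta: gained [] -> total []
  At Zeta: gained ['M893C', 'H800F', 'F366G'] -> total ['F366G', 'H800F', 'M893C']
Mutations(Zeta) = ['F366G', 'H800F', 'M893C']
Intersection: ['F366G', 'H800F', 'I457Q', 'M893C'] ∩ ['F366G', 'H800F', 'M893C'] = ['F366G', 'H800F', 'M893C']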